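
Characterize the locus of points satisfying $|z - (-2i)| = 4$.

|z - z0| = r describes a circle centered at z0 with radius r
Here z0 = -2i and r = 4
Locus: Circle centered at (0, -2) with radius 4


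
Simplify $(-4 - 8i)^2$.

(a + bi)^2 = a^2 - b^2 + 2abi
= (-4)^2 - (-8)^2 + 2*(-4)*(-8)i
= -48 + 64i


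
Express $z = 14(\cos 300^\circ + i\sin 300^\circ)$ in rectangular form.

a = r cos θ = 14 * 1/2 = 7
b = r sin θ = 14 * -sqrt(3)/2 = -7*sqrt(3)
z = 7 - 7*sqrt(3)i


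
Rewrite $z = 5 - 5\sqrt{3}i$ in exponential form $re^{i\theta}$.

r = |z| = sqrt((5)^2 + (-5*sqrt(3))^2) = sqrt(25 + 75) = sqrt(100) = 10
θ = arctan(b/a) = arctan(-8.6603/5) (quadrant-adjusted) = -60° = -π/3
z = 10e^(-i*π/3)


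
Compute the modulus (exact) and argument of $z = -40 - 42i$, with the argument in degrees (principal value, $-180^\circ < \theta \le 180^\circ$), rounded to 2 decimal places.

|z| = sqrt((-40)^2 + (-42)^2) = 58
arg(z) = arctan(b/a) = arctan(-42/-40) (quadrant-adjusted) = -133.60°


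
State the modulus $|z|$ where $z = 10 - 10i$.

|z| = sqrt(a^2 + b^2) = sqrt(10^2 + (-10)^2) = sqrt(200) = sqrt(200)


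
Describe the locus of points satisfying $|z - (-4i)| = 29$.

|z - z0| = r describes a circle centered at z0 with radius r
Here z0 = -4i and r = 29
Locus: Circle centered at (0, -4) with radius 29


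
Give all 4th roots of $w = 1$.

|w| = 1, arg(w) = 0°
Root modulus = 1^(1/4) = 1
Root arguments: θ_k = (0° + 360°k)/4 for k = 0, 1, ..., 3
Roots: 1, i, -1, -i


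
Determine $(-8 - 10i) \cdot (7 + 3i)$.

(a1*a2 - b1*b2) + (a1*b2 + b1*a2)i
= (-56 - (-30)) + (-24 + (-70))i
= -26 - 94i


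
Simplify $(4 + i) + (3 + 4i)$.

(4 + 3) + (1 + 4)i = 7 + 5i


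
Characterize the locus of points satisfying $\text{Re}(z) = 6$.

Re(z) = x where z = x + yi; the equation x = 6 is satisfied by all points with that x-coordinate
Locus: Vertical line x = 6


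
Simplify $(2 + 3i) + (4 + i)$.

(2 + 4) + (3 + 1)i = 6 + 4i


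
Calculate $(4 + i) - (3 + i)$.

(4 - 3) + (1 - 1)i = 1


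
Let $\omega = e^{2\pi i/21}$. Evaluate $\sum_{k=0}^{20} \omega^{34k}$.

Let ζ = ω^34 = e^(2πi·34/21). Since 21 ∤ 34, ζ ≠ 1.
Sum = Σ_{k=0}^{20} ζ^k = (ζ^21 - 1)/(ζ - 1) = (ω^{34·21} - 1)/(ζ - 1) = (1 - 1)/(ζ - 1) = 0


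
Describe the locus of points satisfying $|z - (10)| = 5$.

|z - z0| = r describes a circle centered at z0 with radius r
Here z0 = 10 and r = 5
Locus: Circle centered at (10, 0) with radius 5


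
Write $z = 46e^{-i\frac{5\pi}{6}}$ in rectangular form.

a = r cos θ = 46 * -sqrt(3)/2 = -23*sqrt(3)
b = r sin θ = 46 * -1/2 = -23
z = -23*sqrt(3) - 23i


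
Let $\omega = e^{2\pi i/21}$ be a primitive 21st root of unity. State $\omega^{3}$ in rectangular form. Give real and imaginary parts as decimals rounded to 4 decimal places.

ω^3 = e^(2πi·3/21) = e^(i·2π/7)
= cos(2π/7) + i sin(2π/7)
= 0.6235 + 0.7818i


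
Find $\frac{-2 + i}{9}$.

Divisor is real, so divide each part by 9:
= -2/9 + (1/9)i


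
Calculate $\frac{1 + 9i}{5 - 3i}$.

Multiply numerator and denominator by conjugate (5 + 3i):
= (1 + 9i)(5 + 3i) / (5^2 + (-3)^2)
= (-22 + 48i) / 34
Divide through by 2: (-11 + 24i) / 17
= -11/17 + (24/17)i


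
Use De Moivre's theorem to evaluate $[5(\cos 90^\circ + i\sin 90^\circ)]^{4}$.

By De Moivre: z^n = r^n(cos(nθ) + i sin(nθ))
= 5^4(cos(4*90°) + i sin(4*90°))
= 625(cos 0° + i sin 0°)
= 625


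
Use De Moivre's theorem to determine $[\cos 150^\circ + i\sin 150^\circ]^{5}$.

By De Moivre: z^n = r^n(cos(nθ) + i sin(nθ))
= 1^5(cos(5*150°) + i sin(5*150°))
= 1(cos 30° + i sin 30°)
= sqrt(3)/2 + (1/2)i


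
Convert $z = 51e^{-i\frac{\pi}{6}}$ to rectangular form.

a = r cos θ = 51 * sqrt(3)/2 = 51*sqrt(3)/2
b = r sin θ = 51 * -1/2 = -51/2
z = 51*sqrt(3)/2 - (51/2)i


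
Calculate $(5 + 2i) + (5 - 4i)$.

(5 + 5) + (2 + (-4))i = 10 - 2i


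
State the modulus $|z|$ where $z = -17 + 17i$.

|z| = sqrt(a^2 + b^2) = sqrt((-17)^2 + 17^2) = sqrt(578) = sqrt(578)


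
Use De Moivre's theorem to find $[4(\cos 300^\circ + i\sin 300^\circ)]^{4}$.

By De Moivre: z^n = r^n(cos(nθ) + i sin(nθ))
= 4^4(cos(4*300°) + i sin(4*300°))
= 256(cos 120° + i sin 120°)
= -128 + 128*sqrt(3)i


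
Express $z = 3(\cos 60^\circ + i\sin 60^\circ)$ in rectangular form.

a = r cos θ = 3 * 1/2 = 3/2
b = r sin θ = 3 * sqrt(3)/2 = 3*sqrt(3)/2
z = 3/2 + (3*sqrt(3)/2)i


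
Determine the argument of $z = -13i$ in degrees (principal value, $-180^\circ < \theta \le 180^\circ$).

a = 0 and b < 0, so z lies on the negative imaginary axis: θ = -90°


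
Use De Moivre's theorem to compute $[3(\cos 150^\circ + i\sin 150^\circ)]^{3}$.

By De Moivre: z^n = r^n(cos(nθ) + i sin(nθ))
= 3^3(cos(3*150°) + i sin(3*150°))
= 27(cos 90° + i sin 90°)
= 27i


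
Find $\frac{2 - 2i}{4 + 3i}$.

Multiply numerator and denominator by conjugate (4 - 3i):
= (2 - 2i)(4 - 3i) / (4^2 + 3^2)
= (2 - 14i) / 25
= 2/25 - (14/25)i


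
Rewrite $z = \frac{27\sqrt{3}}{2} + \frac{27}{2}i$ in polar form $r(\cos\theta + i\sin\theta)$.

r = |z| = sqrt(a^2 + b^2) = sqrt((27*sqrt(3)/2)^2 + (27/2)^2) = sqrt(2187/4 + 729/4) = sqrt(729) = 27
θ = arctan(b/a) = arctan(13.5/23.3827) (quadrant-adjusted) = 30°
z = 27(cos 30° + i sin 30°)


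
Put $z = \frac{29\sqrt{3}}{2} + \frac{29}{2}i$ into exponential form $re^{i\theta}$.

r = |z| = sqrt((29*sqrt(3)/2)^2 + (29/2)^2) = sqrt(2523/4 + 841/4) = sqrt(841) = 29
θ = arctan(b/a) = arctan(14.5/25.1147) (quadrant-adjusted) = 30° = π/6
z = 29e^(i*π/6)


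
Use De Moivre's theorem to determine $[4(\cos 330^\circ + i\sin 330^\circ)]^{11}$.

By De Moivre: z^n = r^n(cos(nθ) + i sin(nθ))
= 4^11(cos(11*330°) + i sin(11*330°))
= 4194304(cos 30° + i sin 30°)
= 2097152*sqrt(3) + 2097152i


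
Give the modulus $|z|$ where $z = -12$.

|z| = sqrt(a^2 + b^2) = sqrt((-12)^2 + 0^2) = sqrt(144) = 12


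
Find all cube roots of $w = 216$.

|w| = 216, arg(w) = 0°
Root modulus = 216^(1/3) = 6
Root arguments: θ_k = (0° + 360°k)/3 for k = 0, 1, ..., 2
Roots: 6, -3 + 3*sqrt(3)i, -3 - 3*sqrt(3)i


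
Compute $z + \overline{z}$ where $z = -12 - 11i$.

z + conjugate(z) = (a + bi) + (a - bi) = 2a
= 2 * (-12) = -24


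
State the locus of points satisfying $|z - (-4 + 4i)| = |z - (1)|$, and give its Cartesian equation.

|z - z1| = |z - z2| means z is equidistant from z1 and z2,
i.e. the perpendicular bisector of the segment from (-4, 4) to (1, 0) (midpoint (-3/2, 2)).
With z = x + yi, square both sides:
(x - (-4))^2 + (y - 4)^2 = (x - 1)^2 + (y - 0)^2
The x^2 and y^2 terms cancel: 10x + (-8)y = 1 - 32 = -31
Simplify: 10x - 8y = -31
Locus: Perpendicular bisector of the segment from (-4, 4) to (1, 0): the line 10x - 8y = -31


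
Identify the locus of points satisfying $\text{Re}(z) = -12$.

Re(z) = x where z = x + yi; the equation x = -12 is satisfied by all points with that x-coordinate
Locus: Vertical line x = -12


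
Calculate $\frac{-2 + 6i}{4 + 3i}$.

Multiply numerator and denominator by conjugate (4 - 3i):
= (-2 + 6i)(4 - 3i) / (4^2 + 3^2)
= (10 + 30i) / 25
Divide through by 5: (2 + 6i) / 5
= 2/5 + (6/5)i


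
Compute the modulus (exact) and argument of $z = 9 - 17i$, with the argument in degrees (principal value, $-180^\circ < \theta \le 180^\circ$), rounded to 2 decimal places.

|z| = sqrt(9^2 + (-17)^2) = sqrt(370)
arg(z) = arctan(b/a) = arctan(-17/9) (quadrant-adjusted) = -62.10°


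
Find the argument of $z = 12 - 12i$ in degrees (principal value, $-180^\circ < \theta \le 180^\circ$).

θ = arctan(b/a) = arctan(-12/12) (quadrant-adjusted) = -45°


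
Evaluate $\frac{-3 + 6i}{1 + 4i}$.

Multiply numerator and denominator by conjugate (1 - 4i):
= (-3 + 6i)(1 - 4i) / (1^2 + 4^2)
= (21 + 18i) / 17
= 21/17 + (18/17)i


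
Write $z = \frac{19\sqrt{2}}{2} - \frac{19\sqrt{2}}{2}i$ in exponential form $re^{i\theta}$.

r = |z| = sqrt((19*sqrt(2)/2)^2 + (-19*sqrt(2)/2)^2) = sqrt(361/2 + 361/2) = sqrt(361) = 19
θ = arctan(b/a) = arctan(-13.435/13.435) (quadrant-adjusted) = -45° = -π/4
z = 19e^(-i*π/4)


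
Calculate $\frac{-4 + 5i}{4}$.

Divisor is real, so divide each part by 4:
= -1 + (5/4)i


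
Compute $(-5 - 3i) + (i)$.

(-5 + 0) + (-3 + 1)i = -5 - 2i


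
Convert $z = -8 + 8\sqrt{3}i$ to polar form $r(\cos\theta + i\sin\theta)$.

r = |z| = sqrt(a^2 + b^2) = sqrt((-8)^2 + (8*sqrt(3))^2) = sqrt(64 + 192) = sqrt(256) = 16
θ = arctan(b/a) = arctan(13.8564/-8) (quadrant-adjusted) = 120°
z = 16(cos 120° + i sin 120°)


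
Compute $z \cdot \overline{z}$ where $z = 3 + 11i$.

z * conjugate(z) = |z|^2 = a^2 + b^2
= 3^2 + 11^2 = 130


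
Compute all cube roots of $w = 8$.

|w| = 8, arg(w) = 0°
Root modulus = 8^(1/3) = 2
Root arguments: θ_k = (0° + 360°k)/3 for k = 0, 1, ..., 2
Roots: 2, -1 + sqrt(3)i, -1 - sqrt(3)i


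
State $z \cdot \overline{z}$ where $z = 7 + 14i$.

z * conjugate(z) = |z|^2 = a^2 + b^2
= 7^2 + 14^2 = 245


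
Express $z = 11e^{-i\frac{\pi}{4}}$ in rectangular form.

a = r cos θ = 11 * sqrt(2)/2 = 11*sqrt(2)/2
b = r sin θ = 11 * -sqrt(2)/2 = -11*sqrt(2)/2
z = 11*sqrt(2)/2 - (11*sqrt(2)/2)i


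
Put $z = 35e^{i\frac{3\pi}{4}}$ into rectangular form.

a = r cos θ = 35 * -sqrt(2)/2 = -35*sqrt(2)/2
b = r sin θ = 35 * sqrt(2)/2 = 35*sqrt(2)/2
z = -35*sqrt(2)/2 + (35*sqrt(2)/2)i


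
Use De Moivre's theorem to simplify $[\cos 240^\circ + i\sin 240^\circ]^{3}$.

By De Moivre: z^n = r^n(cos(nθ) + i sin(nθ))
= 1^3(cos(3*240°) + i sin(3*240°))
= 1(cos 0° + i sin 0°)
= 1


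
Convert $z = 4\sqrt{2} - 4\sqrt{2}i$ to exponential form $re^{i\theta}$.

r = |z| = sqrt((4*sqrt(2))^2 + (-4*sqrt(2))^2) = sqrt(32 + 32) = sqrt(64) = 8
θ = arctan(b/a) = arctan(-5.6569/5.6569) (quadrant-adjusted) = -45° = -π/4
z = 8e^(-i*π/4)


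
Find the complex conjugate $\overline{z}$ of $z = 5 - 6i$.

If z = a + bi, then conjugate(z) = a - bi
conjugate(5 - 6i) = 5 + 6i


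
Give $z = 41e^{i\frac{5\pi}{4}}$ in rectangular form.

a = r cos θ = 41 * -sqrt(2)/2 = -41*sqrt(2)/2
b = r sin θ = 41 * -sqrt(2)/2 = -41*sqrt(2)/2
z = -41*sqrt(2)/2 - (41*sqrt(2)/2)i


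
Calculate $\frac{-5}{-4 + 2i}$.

Multiply numerator and denominator by conjugate (-4 - 2i):
= (-5)(-4 - 2i) / ((-4)^2 + 2^2)
= (20 + 10i) / 20
Divide through by 10: (2 + i) / 2
= 1 + (1/2)i


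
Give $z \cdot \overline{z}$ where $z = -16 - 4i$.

z * conjugate(z) = |z|^2 = a^2 + b^2
= (-16)^2 + (-4)^2 = 272


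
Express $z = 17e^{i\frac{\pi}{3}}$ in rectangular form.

a = r cos θ = 17 * 1/2 = 17/2
b = r sin θ = 17 * sqrt(3)/2 = 17*sqrt(3)/2
z = 17/2 + (17*sqrt(3)/2)i


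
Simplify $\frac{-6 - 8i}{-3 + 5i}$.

Multiply numerator and denominator by conjugate (-3 - 5i):
= (-6 - 8i)(-3 - 5i) / ((-3)^2 + 5^2)
= (-22 + 54i) / 34
Divide through by 2: (-11 + 27i) / 17
= -11/17 + (27/17)i


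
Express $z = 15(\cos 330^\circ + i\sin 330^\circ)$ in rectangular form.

a = r cos θ = 15 * sqrt(3)/2 = 15*sqrt(3)/2
b = r sin θ = 15 * -1/2 = -15/2
z = 15*sqrt(3)/2 - (15/2)i


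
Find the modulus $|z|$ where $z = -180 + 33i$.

|z| = sqrt(a^2 + b^2) = sqrt((-180)^2 + 33^2) = sqrt(33489) = 183


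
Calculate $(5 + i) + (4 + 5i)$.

(5 + 4) + (1 + 5)i = 9 + 6i


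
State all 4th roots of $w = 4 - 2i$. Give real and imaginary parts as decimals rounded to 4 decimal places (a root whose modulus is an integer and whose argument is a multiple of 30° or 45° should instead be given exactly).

|w| = sqrt(20) ≈ 4.472136, arg(w) ≈ 333.434949°
Root modulus = sqrt(20)^(1/4) ≈ 1.454215
Root arguments: θ_k = (arg(w) + 360°k)/4 for k = 0, 1, ..., 3
Compute each root as (root modulus)(cos θ_k + i sin θ_k) using full-precision intermediates, then round to 4 decimal places.
Roots: 0.1682 + 1.4445i, -1.4445 + 0.1682i, -0.1682 - 1.4445i, 1.4445 - 0.1682i


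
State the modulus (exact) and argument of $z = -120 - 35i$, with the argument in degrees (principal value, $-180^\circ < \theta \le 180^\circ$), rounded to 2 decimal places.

|z| = sqrt((-120)^2 + (-35)^2) = 125
arg(z) = arctan(b/a) = arctan(-35/-120) (quadrant-adjusted) = -163.74°


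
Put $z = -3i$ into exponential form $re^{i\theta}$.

r = |z| = sqrt((0)^2 + (-3)^2) = sqrt(0 + 9) = sqrt(9) = 3
a = 0 and b < 0, so z lies on the negative imaginary axis: θ = -90° = -π/2
z = 3e^(-i*π/2)


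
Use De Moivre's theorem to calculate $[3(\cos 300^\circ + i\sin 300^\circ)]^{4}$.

By De Moivre: z^n = r^n(cos(nθ) + i sin(nθ))
= 3^4(cos(4*300°) + i sin(4*300°))
= 81(cos 120° + i sin 120°)
= -81/2 + (81*sqrt(3)/2)i


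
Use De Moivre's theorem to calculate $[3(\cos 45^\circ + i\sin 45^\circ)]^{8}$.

By De Moivre: z^n = r^n(cos(nθ) + i sin(nθ))
= 3^8(cos(8*45°) + i sin(8*45°))
= 6561(cos 0° + i sin 0°)
= 6561


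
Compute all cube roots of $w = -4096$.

|w| = 4096, arg(w) = 180°
Root modulus = 4096^(1/3) = 16
Root arguments: θ_k = (180° + 360°k)/3 for k = 0, 1, ..., 2
Roots: 8 + 8*sqrt(3)i, -16, 8 - 8*sqrt(3)i


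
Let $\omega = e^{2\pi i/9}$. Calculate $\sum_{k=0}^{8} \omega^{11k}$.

Let ζ = ω^11 = e^(2πi·11/9). Since 9 ∤ 11, ζ ≠ 1.
Sum = Σ_{k=0}^{8} ζ^k = (ζ^9 - 1)/(ζ - 1) = (ω^{11·9} - 1)/(ζ - 1) = (1 - 1)/(ζ - 1) = 0


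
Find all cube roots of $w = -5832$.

|w| = 5832, arg(w) = 180°
Root modulus = 5832^(1/3) = 18
Root arguments: θ_k = (180° + 360°k)/3 for k = 0, 1, ..., 2
Roots: 9 + 9*sqrt(3)i, -18, 9 - 9*sqrt(3)i


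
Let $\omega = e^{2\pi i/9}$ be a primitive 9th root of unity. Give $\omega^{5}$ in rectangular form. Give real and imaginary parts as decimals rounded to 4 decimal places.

ω^5 = e^(2πi·5/9) = e^(i·10π/9)
= cos(10π/9) + i sin(10π/9)
= -0.9397 - 0.3420i


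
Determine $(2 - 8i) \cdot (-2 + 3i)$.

(a1*a2 - b1*b2) + (a1*b2 + b1*a2)i
= (-4 - (-24)) + (6 + 16)i
= 20 + 22i


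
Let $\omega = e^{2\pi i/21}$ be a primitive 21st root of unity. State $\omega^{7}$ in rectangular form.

ω^7 = e^(2πi·7/21) = e^(i·2π/3)
= cos(2π/3) + i sin(2π/3)
= -1/2 + (sqrt(3)/2)i


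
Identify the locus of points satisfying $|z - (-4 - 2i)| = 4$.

|z - z0| = r describes a circle centered at z0 with radius r
Here z0 = -4 - 2i and r = 4
Locus: Circle centered at (-4, -2) with radius 4


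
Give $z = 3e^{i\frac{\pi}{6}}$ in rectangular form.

a = r cos θ = 3 * sqrt(3)/2 = 3*sqrt(3)/2
b = r sin θ = 3 * 1/2 = 3/2
z = 3*sqrt(3)/2 + (3/2)i


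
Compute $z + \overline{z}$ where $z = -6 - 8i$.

z + conjugate(z) = (a + bi) + (a - bi) = 2a
= 2 * (-6) = -12


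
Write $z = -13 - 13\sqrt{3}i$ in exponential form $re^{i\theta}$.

r = |z| = sqrt((-13)^2 + (-13*sqrt(3))^2) = sqrt(169 + 507) = sqrt(676) = 26
θ = arctan(b/a) = arctan(-22.5167/-13) (quadrant-adjusted) = -120° = -2π/3
z = 26e^(-i*2π/3)


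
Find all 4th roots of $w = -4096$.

|w| = 4096, arg(w) = 180°
Root modulus = 4096^(1/4) = 8
Root arguments: θ_k = (180° + 360°k)/4 for k = 0, 1, ..., 3
Roots: 4*sqrt(2) + 4*sqrt(2)i, -4*sqrt(2) + 4*sqrt(2)i, -4*sqrt(2) - 4*sqrt(2)i, 4*sqrt(2) - 4*sqrt(2)i


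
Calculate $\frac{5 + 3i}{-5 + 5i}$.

Multiply numerator and denominator by conjugate (-5 - 5i):
= (5 + 3i)(-5 - 5i) / ((-5)^2 + 5^2)
= (-10 - 40i) / 50
Divide through by 10: (-1 - 4i) / 5
= -1/5 - (4/5)i


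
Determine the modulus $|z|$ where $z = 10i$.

|z| = sqrt(a^2 + b^2) = sqrt(0^2 + 10^2) = sqrt(100) = 10


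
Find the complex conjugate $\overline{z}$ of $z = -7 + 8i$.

If z = a + bi, then conjugate(z) = a - bi
conjugate(-7 + 8i) = -7 - 8i


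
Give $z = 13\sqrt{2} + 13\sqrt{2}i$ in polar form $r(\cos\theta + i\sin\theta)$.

r = |z| = sqrt(a^2 + b^2) = sqrt((13*sqrt(2))^2 + (13*sqrt(2))^2) = sqrt(338 + 338) = sqrt(676) = 26
θ = arctan(b/a) = arctan(18.3848/18.3848) (quadrant-adjusted) = 45°
z = 26(cos 45° + i sin 45°)


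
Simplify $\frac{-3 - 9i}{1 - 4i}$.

Multiply numerator and denominator by conjugate (1 + 4i):
= (-3 - 9i)(1 + 4i) / (1^2 + (-4)^2)
= (33 - 21i) / 17
= 33/17 - (21/17)i


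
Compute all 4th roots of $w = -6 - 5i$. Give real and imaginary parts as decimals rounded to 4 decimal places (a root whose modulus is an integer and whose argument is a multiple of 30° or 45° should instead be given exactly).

|w| = sqrt(61) ≈ 7.810250, arg(w) ≈ 219.805571°
Root modulus = sqrt(61)^(1/4) ≈ 1.671730
Root arguments: θ_k = (arg(w) + 360°k)/4 for k = 0, 1, ..., 3
Compute each root as (root modulus)(cos θ_k + i sin θ_k) using full-precision intermediates, then round to 4 decimal places.
Roots: 0.9600 + 1.3686i, -1.3686 + 0.9600i, -0.9600 - 1.3686i, 1.3686 - 0.9600i


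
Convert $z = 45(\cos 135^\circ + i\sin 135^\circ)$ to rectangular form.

a = r cos θ = 45 * -sqrt(2)/2 = -45*sqrt(2)/2
b = r sin θ = 45 * sqrt(2)/2 = 45*sqrt(2)/2
z = -45*sqrt(2)/2 + (45*sqrt(2)/2)i


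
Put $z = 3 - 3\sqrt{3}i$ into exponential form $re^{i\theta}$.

r = |z| = sqrt((3)^2 + (-3*sqrt(3))^2) = sqrt(9 + 27) = sqrt(36) = 6
θ = arctan(b/a) = arctan(-5.1962/3) (quadrant-adjusted) = -60° = -π/3
z = 6e^(-i*π/3)


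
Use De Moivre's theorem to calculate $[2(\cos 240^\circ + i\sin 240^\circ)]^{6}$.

By De Moivre: z^n = r^n(cos(nθ) + i sin(nθ))
= 2^6(cos(6*240°) + i sin(6*240°))
= 64(cos 0° + i sin 0°)
= 64


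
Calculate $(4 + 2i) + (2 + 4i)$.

(4 + 2) + (2 + 4)i = 6 + 6i


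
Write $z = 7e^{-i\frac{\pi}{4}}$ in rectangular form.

a = r cos θ = 7 * sqrt(2)/2 = 7*sqrt(2)/2
b = r sin θ = 7 * -sqrt(2)/2 = -7*sqrt(2)/2
z = 7*sqrt(2)/2 - (7*sqrt(2)/2)i


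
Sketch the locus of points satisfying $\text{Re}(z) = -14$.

Re(z) = x where z = x + yi; the equation x = -14 is satisfied by all points with that x-coordinate
Locus: Vertical line x = -14


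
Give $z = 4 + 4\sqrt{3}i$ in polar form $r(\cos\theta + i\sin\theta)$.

r = |z| = sqrt(a^2 + b^2) = sqrt((4)^2 + (4*sqrt(3))^2) = sqrt(16 + 48) = sqrt(64) = 8
θ = arctan(b/a) = arctan(6.9282/4) (quadrant-adjusted) = 60°
z = 8(cos 60° + i sin 60°)


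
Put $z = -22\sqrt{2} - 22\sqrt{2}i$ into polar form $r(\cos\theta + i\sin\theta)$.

r = |z| = sqrt(a^2 + b^2) = sqrt((-22*sqrt(2))^2 + (-22*sqrt(2))^2) = sqrt(968 + 968) = sqrt(1936) = 44
θ = arctan(b/a) = arctan(-31.1127/-31.1127) (quadrant-adjusted) = 225°
z = 44(cos 225° + i sin 225°)


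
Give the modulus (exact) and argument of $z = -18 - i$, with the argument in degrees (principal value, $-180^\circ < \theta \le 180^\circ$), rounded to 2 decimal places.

|z| = sqrt((-18)^2 + (-1)^2) = sqrt(325)
arg(z) = arctan(b/a) = arctan(-1/-18) (quadrant-adjusted) = -176.82°


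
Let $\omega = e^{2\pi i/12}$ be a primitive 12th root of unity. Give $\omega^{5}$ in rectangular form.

ω^5 = e^(2πi·5/12) = e^(i·5π/6)
= cos(5π/6) + i sin(5π/6)
= -sqrt(3)/2 + (1/2)i


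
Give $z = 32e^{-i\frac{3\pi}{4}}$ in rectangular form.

a = r cos θ = 32 * -sqrt(2)/2 = -16*sqrt(2)
b = r sin θ = 32 * -sqrt(2)/2 = -16*sqrt(2)
z = -16*sqrt(2) - 16*sqrt(2)i


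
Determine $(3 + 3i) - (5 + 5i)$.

(3 - 5) + (3 - 5)i = -2 - 2i


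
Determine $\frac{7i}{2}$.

Divisor is real, so divide each part by 2:
= 0 + (7/2)i


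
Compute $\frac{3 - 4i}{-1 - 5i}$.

Multiply numerator and denominator by conjugate (-1 + 5i):
= (3 - 4i)(-1 + 5i) / ((-1)^2 + (-5)^2)
= (17 + 19i) / 26
= 17/26 + (19/26)i


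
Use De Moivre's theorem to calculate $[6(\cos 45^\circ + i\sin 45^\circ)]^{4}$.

By De Moivre: z^n = r^n(cos(nθ) + i sin(nθ))
= 6^4(cos(4*45°) + i sin(4*45°))
= 1296(cos 180° + i sin 180°)
= -1296


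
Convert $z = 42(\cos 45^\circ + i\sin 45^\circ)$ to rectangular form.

a = r cos θ = 42 * sqrt(2)/2 = 21*sqrt(2)
b = r sin θ = 42 * sqrt(2)/2 = 21*sqrt(2)
z = 21*sqrt(2) + 21*sqrt(2)i


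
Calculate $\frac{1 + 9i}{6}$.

Divisor is real, so divide each part by 6:
= 1/6 + (3/2)i


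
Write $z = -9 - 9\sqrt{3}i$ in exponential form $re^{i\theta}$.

r = |z| = sqrt((-9)^2 + (-9*sqrt(3))^2) = sqrt(81 + 243) = sqrt(324) = 18
θ = arctan(b/a) = arctan(-15.5885/-9) (quadrant-adjusted) = -120° = -2π/3
z = 18e^(-i*2π/3)


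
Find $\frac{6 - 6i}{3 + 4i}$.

Multiply numerator and denominator by conjugate (3 - 4i):
= (6 - 6i)(3 - 4i) / (3^2 + 4^2)
= (-6 - 42i) / 25
= -6/25 - (42/25)i


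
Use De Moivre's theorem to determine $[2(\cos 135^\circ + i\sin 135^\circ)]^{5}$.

By De Moivre: z^n = r^n(cos(nθ) + i sin(nθ))
= 2^5(cos(5*135°) + i sin(5*135°))
= 32(cos 315° + i sin 315°)
= 16*sqrt(2) - 16*sqrt(2)i


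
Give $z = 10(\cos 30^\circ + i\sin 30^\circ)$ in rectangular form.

a = r cos θ = 10 * sqrt(3)/2 = 5*sqrt(3)
b = r sin θ = 10 * 1/2 = 5
z = 5*sqrt(3) + 5i


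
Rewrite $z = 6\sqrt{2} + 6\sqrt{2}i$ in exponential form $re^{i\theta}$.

r = |z| = sqrt((6*sqrt(2))^2 + (6*sqrt(2))^2) = sqrt(72 + 72) = sqrt(144) = 12
θ = arctan(b/a) = arctan(8.4853/8.4853) (quadrant-adjusted) = 45° = π/4
z = 12e^(i*π/4)


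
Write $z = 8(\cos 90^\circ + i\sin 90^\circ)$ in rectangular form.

a = r cos θ = 8 * 0 = 0
b = r sin θ = 8 * 1 = 8
z = 8i


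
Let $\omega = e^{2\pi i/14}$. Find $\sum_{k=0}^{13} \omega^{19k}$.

Let ζ = ω^19 = e^(2πi·19/14). Since 14 ∤ 19, ζ ≠ 1.
Sum = Σ_{k=0}^{13} ζ^k = (ζ^14 - 1)/(ζ - 1) = (ω^{19·14} - 1)/(ζ - 1) = (1 - 1)/(ζ - 1) = 0


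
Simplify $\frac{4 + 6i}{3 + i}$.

Multiply numerator and denominator by conjugate (3 - i):
= (4 + 6i)(3 - i) / (3^2 + 1^2)
= (18 + 14i) / 10
Divide through by 2: (9 + 7i) / 5
= 9/5 + (7/5)i


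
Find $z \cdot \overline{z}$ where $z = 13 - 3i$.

z * conjugate(z) = |z|^2 = a^2 + b^2
= 13^2 + (-3)^2 = 178


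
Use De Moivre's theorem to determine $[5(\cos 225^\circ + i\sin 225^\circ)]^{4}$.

By De Moivre: z^n = r^n(cos(nθ) + i sin(nθ))
= 5^4(cos(4*225°) + i sin(4*225°))
= 625(cos 180° + i sin 180°)
= -625


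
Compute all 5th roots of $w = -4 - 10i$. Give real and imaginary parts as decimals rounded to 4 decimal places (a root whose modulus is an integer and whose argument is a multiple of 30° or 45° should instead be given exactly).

|w| = sqrt(116) ≈ 10.770330, arg(w) ≈ 248.198591°
Root modulus = sqrt(116)^(1/5) ≈ 1.608592
Root arguments: θ_k = (arg(w) + 360°k)/5 for k = 0, 1, ..., 4
Compute each root as (root modulus)(cos θ_k + i sin θ_k) using full-precision intermediates, then round to 4 decimal places.
Roots: 1.0417 + 1.2257i, -0.8438 + 1.3695i, -1.5632 - 0.3793i, -0.1223 - 1.6039i, 1.4876 - 0.6120i


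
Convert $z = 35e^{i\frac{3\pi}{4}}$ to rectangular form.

a = r cos θ = 35 * -sqrt(2)/2 = -35*sqrt(2)/2
b = r sin θ = 35 * sqrt(2)/2 = 35*sqrt(2)/2
z = -35*sqrt(2)/2 + (35*sqrt(2)/2)i


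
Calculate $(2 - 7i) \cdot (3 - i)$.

(a1*a2 - b1*b2) + (a1*b2 + b1*a2)i
= (6 - 7) + (-2 + (-21))i
= -1 - 23i


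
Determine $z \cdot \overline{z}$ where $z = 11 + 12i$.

z * conjugate(z) = |z|^2 = a^2 + b^2
= 11^2 + 12^2 = 265


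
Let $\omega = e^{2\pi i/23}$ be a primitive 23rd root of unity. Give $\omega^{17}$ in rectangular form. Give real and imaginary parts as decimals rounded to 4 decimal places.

ω^17 = e^(2πi·17/23) = e^(i·34π/23)
= cos(34π/23) + i sin(34π/23)
= -0.0682 - 0.9977i


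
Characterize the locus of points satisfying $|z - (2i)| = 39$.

|z - z0| = r describes a circle centered at z0 with radius r
Here z0 = 2i and r = 39
Locus: Circle centered at (0, 2) with radius 39


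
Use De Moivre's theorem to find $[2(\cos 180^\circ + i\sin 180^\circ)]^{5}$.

By De Moivre: z^n = r^n(cos(nθ) + i sin(nθ))
= 2^5(cos(5*180°) + i sin(5*180°))
= 32(cos 180° + i sin 180°)
= -32


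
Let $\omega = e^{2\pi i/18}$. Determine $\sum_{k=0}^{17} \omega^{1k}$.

Let ζ = ω^1 = e^(2πi·1/18). Since 18 ∤ 1, ζ ≠ 1.
Sum = Σ_{k=0}^{17} ζ^k = (ζ^18 - 1)/(ζ - 1) = (ω^{1·18} - 1)/(ζ - 1) = (1 - 1)/(ζ - 1) = 0


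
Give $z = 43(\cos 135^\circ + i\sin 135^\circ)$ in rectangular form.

a = r cos θ = 43 * -sqrt(2)/2 = -43*sqrt(2)/2
b = r sin θ = 43 * sqrt(2)/2 = 43*sqrt(2)/2
z = -43*sqrt(2)/2 + (43*sqrt(2)/2)i


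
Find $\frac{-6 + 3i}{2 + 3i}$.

Multiply numerator and denominator by conjugate (2 - 3i):
= (-6 + 3i)(2 - 3i) / (2^2 + 3^2)
= (-3 + 24i) / 13
= -3/13 + (24/13)i


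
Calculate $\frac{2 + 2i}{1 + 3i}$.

Multiply numerator and denominator by conjugate (1 - 3i):
= (2 + 2i)(1 - 3i) / (1^2 + 3^2)
= (8 - 4i) / 10
Divide through by 2: (4 - 2i) / 5
= 4/5 - (2/5)i


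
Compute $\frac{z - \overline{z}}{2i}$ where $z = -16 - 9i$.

z - conjugate(z) = 2bi
(z - conjugate(z))/(2i) = 2bi/(2i) = b = -9


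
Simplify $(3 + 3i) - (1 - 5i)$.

(3 - 1) + (3 - (-5))i = 2 + 8i


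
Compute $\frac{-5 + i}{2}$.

Divisor is real, so divide each part by 2:
= -5/2 + (1/2)i


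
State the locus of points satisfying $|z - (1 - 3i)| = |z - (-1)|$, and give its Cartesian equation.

|z - z1| = |z - z2| means z is equidistant from z1 and z2,
i.e. the perpendicular bisector of the segment from (1, -3) to (-1, 0) (midpoint (0, -3/2)).
With z = x + yi, square both sides:
(x - 1)^2 + (y - (-3))^2 = (x - (-1))^2 + (y - 0)^2
The x^2 and y^2 terms cancel: -4x + 6y = 1 - 10 = -9
Simplify: 4x - 6y = 9
Locus: Perpendicular bisector of the segment from (1, -3) to (-1, 0): the line 4x - 6y = 9


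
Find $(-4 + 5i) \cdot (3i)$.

(a1*a2 - b1*b2) + (a1*b2 + b1*a2)i
= (0 - 15) + (-12 + 0)i
= -15 - 12i


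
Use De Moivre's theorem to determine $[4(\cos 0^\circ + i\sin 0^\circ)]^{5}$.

By De Moivre: z^n = r^n(cos(nθ) + i sin(nθ))
= 4^5(cos(5*0°) + i sin(5*0°))
= 1024(cos 0° + i sin 0°)
= 1024


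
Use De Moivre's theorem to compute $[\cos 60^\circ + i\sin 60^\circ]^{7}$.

By De Moivre: z^n = r^n(cos(nθ) + i sin(nθ))
= 1^7(cos(7*60°) + i sin(7*60°))
= 1(cos 60° + i sin 60°)
= 1/2 + (sqrt(3)/2)i


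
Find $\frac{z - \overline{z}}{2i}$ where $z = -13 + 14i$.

z - conjugate(z) = 2bi
(z - conjugate(z))/(2i) = 2bi/(2i) = b = 14


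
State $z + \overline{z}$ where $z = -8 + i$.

z + conjugate(z) = (a + bi) + (a - bi) = 2a
= 2 * (-8) = -16


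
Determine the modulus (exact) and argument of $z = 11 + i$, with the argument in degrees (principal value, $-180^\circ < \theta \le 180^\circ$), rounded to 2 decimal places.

|z| = sqrt(11^2 + 1^2) = sqrt(122)
arg(z) = arctan(b/a) = arctan(1/11) (quadrant-adjusted) = 5.19°


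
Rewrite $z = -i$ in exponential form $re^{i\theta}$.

r = |z| = sqrt((0)^2 + (-1)^2) = sqrt(0 + 1) = sqrt(1) = 1
a = 0 and b < 0, so z lies on the negative imaginary axis: θ = -90° = -π/2
z = 1e^(-i*π/2)


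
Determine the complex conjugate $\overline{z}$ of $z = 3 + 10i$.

If z = a + bi, then conjugate(z) = a - bi
conjugate(3 + 10i) = 3 - 10i


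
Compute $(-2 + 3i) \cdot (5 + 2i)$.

(a1*a2 - b1*b2) + (a1*b2 + b1*a2)i
= (-10 - 6) + (-4 + 15)i
= -16 + 11i


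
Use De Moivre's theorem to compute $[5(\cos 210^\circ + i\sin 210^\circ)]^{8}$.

By De Moivre: z^n = r^n(cos(nθ) + i sin(nθ))
= 5^8(cos(8*210°) + i sin(8*210°))
= 390625(cos 240° + i sin 240°)
= -390625/2 - (390625*sqrt(3)/2)i


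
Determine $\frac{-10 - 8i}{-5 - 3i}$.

Multiply numerator and denominator by conjugate (-5 + 3i):
= (-10 - 8i)(-5 + 3i) / ((-5)^2 + (-3)^2)
= (74 + 10i) / 34
Divide through by 2: (37 + 5i) / 17
= 37/17 + (5/17)i


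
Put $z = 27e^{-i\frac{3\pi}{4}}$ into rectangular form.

a = r cos θ = 27 * -sqrt(2)/2 = -27*sqrt(2)/2
b = r sin θ = 27 * -sqrt(2)/2 = -27*sqrt(2)/2
z = -27*sqrt(2)/2 - (27*sqrt(2)/2)i


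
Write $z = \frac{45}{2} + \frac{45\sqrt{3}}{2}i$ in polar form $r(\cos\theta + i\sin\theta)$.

r = |z| = sqrt(a^2 + b^2) = sqrt((45/2)^2 + (45*sqrt(3)/2)^2) = sqrt(2025/4 + 6075/4) = sqrt(2025) = 45
θ = arctan(b/a) = arctan(38.9711/22.5) (quadrant-adjusted) = 60°
z = 45(cos 60° + i sin 60°)


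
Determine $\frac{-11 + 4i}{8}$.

Divisor is real, so divide each part by 8:
= -11/8 + (1/2)i


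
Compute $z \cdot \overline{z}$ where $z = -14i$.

z * conjugate(z) = |z|^2 = a^2 + b^2
= 0^2 + (-14)^2 = 196


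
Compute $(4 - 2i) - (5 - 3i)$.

(4 - 5) + (-2 - (-3))i = -1 + i


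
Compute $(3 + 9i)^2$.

(a + bi)^2 = a^2 - b^2 + 2abi
= 3^2 - 9^2 + 2*3*9i
= -72 + 54i


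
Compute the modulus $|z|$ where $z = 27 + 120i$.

|z| = sqrt(a^2 + b^2) = sqrt(27^2 + 120^2) = sqrt(15129) = 123


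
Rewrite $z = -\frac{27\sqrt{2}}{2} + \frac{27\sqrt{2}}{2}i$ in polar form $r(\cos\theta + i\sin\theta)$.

r = |z| = sqrt(a^2 + b^2) = sqrt((-27*sqrt(2)/2)^2 + (27*sqrt(2)/2)^2) = sqrt(729/2 + 729/2) = sqrt(729) = 27
θ = arctan(b/a) = arctan(19.0919/-19.0919) (quadrant-adjusted) = 135°
z = 27(cos 135° + i sin 135°)


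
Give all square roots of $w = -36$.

|w| = 36, arg(w) = 180°
Root modulus = 36^(1/2) = 6
Root arguments: θ_k = (180° + 360°k)/2 for k = 0, 1, ..., 1
Roots: 6i, -6i


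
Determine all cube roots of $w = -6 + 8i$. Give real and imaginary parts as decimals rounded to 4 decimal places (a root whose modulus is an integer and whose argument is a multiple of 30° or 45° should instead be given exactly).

|w| = 10, arg(w) ≈ 126.869898°
Root modulus = 10^(1/3) ≈ 2.154435
Root arguments: θ_k = (arg(w) + 360°k)/3 for k = 0, 1, ..., 2
Compute each root as (root modulus)(cos θ_k + i sin θ_k) using full-precision intermediates, then round to 4 decimal places.
Roots: 1.5937 + 1.4497i, -2.0523 + 0.6554i, 0.4586 - 2.1051i


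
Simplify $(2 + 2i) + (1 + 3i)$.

(2 + 1) + (2 + 3)i = 3 + 5i


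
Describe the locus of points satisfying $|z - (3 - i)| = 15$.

|z - z0| = r describes a circle centered at z0 with radius r
Here z0 = 3 - i and r = 15
Locus: Circle centered at (3, -1) with radius 15


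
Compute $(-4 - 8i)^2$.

(a + bi)^2 = a^2 - b^2 + 2abi
= (-4)^2 - (-8)^2 + 2*(-4)*(-8)i
= -48 + 64i


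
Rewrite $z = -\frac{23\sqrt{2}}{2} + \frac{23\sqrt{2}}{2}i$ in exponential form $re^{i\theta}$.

r = |z| = sqrt((-23*sqrt(2)/2)^2 + (23*sqrt(2)/2)^2) = sqrt(529/2 + 529/2) = sqrt(529) = 23
θ = arctan(b/a) = arctan(16.2635/-16.2635) (quadrant-adjusted) = 135° = 3π/4
z = 23e^(i*3π/4)


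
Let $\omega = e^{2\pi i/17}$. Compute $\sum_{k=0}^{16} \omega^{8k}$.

Let ζ = ω^8 = e^(2πi·8/17). Since 17 ∤ 8, ζ ≠ 1.
Sum = Σ_{k=0}^{16} ζ^k = (ζ^17 - 1)/(ζ - 1) = (ω^{8·17} - 1)/(ζ - 1) = (1 - 1)/(ζ - 1) = 0


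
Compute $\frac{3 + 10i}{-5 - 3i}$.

Multiply numerator and denominator by conjugate (-5 + 3i):
= (3 + 10i)(-5 + 3i) / ((-5)^2 + (-3)^2)
= (-45 - 41i) / 34
= -45/34 - (41/34)i


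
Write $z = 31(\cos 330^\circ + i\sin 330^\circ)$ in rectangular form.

a = r cos θ = 31 * sqrt(3)/2 = 31*sqrt(3)/2
b = r sin θ = 31 * -1/2 = -31/2
z = 31*sqrt(3)/2 - (31/2)i


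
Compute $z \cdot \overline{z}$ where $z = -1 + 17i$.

z * conjugate(z) = |z|^2 = a^2 + b^2
= (-1)^2 + 17^2 = 290


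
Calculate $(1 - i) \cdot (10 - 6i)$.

(a1*a2 - b1*b2) + (a1*b2 + b1*a2)i
= (10 - 6) + (-6 + (-10))i
= 4 - 16i


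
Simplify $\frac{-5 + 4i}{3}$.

Divisor is real, so divide each part by 3:
= -5/3 + (4/3)i


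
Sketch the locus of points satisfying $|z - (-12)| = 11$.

|z - z0| = r describes a circle centered at z0 with radius r
Here z0 = -12 and r = 11
Locus: Circle centered at (-12, 0) with radius 11


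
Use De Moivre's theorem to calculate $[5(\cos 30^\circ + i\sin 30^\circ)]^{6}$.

By De Moivre: z^n = r^n(cos(nθ) + i sin(nθ))
= 5^6(cos(6*30°) + i sin(6*30°))
= 15625(cos 180° + i sin 180°)
= -15625


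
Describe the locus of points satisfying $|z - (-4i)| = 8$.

|z - z0| = r describes a circle centered at z0 with radius r
Here z0 = -4i and r = 8
Locus: Circle centered at (0, -4) with radius 8


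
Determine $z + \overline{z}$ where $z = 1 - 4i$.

z + conjugate(z) = (a + bi) + (a - bi) = 2a
= 2 * 1 = 2


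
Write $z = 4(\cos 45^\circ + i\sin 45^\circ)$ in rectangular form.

a = r cos θ = 4 * sqrt(2)/2 = 2*sqrt(2)
b = r sin θ = 4 * sqrt(2)/2 = 2*sqrt(2)
z = 2*sqrt(2) + 2*sqrt(2)i


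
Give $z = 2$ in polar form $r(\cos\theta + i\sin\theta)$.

r = |z| = sqrt(a^2 + b^2) = sqrt((2)^2 + (0)^2) = sqrt(4 + 0) = sqrt(4) = 2
b = 0 and a > 0, so z lies on the positive real axis: θ = 0°
z = 2(cos 0° + i sin 0°)


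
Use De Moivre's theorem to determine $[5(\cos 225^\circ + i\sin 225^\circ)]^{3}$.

By De Moivre: z^n = r^n(cos(nθ) + i sin(nθ))
= 5^3(cos(3*225°) + i sin(3*225°))
= 125(cos 315° + i sin 315°)
= 125*sqrt(2)/2 - (125*sqrt(2)/2)i


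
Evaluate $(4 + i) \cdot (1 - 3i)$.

(a1*a2 - b1*b2) + (a1*b2 + b1*a2)i
= (4 - (-3)) + (-12 + 1)i
= 7 - 11i


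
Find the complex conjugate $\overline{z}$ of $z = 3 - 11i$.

If z = a + bi, then conjugate(z) = a - bi
conjugate(3 - 11i) = 3 + 11i


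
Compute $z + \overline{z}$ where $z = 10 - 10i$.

z + conjugate(z) = (a + bi) + (a - bi) = 2a
= 2 * 10 = 20


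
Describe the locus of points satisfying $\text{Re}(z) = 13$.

Re(z) = x where z = x + yi; the equation x = 13 is satisfied by all points with that x-coordinate
Locus: Vertical line x = 13


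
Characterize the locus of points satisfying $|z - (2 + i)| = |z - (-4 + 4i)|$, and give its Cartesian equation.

|z - z1| = |z - z2| means z is equidistant from z1 and z2,
i.e. the perpendicular bisector of the segment from (2, 1) to (-4, 4) (midpoint (-1, 5/2)).
With z = x + yi, square both sides:
(x - 2)^2 + (y - 1)^2 = (x - (-4))^2 + (y - 4)^2
The x^2 and y^2 terms cancel: -12x + 6y = 32 - 5 = 27
Simplify: 4x - 2y = -9
Locus: Perpendicular bisector of the segment from (2, 1) to (-4, 4): the line 4x - 2y = -9


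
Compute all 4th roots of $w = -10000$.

|w| = 10000, arg(w) = 180°
Root modulus = 10000^(1/4) = 10
Root arguments: θ_k = (180° + 360°k)/4 for k = 0, 1, ..., 3
Roots: 5*sqrt(2) + 5*sqrt(2)i, -5*sqrt(2) + 5*sqrt(2)i, -5*sqrt(2) - 5*sqrt(2)i, 5*sqrt(2) - 5*sqrt(2)i


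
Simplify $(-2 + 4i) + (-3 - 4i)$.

(-2 + (-3)) + (4 + (-4))i = -5


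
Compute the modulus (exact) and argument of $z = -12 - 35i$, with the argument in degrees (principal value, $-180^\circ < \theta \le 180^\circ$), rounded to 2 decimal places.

|z| = sqrt((-12)^2 + (-35)^2) = 37
arg(z) = arctan(b/a) = arctan(-35/-12) (quadrant-adjusted) = -108.92°


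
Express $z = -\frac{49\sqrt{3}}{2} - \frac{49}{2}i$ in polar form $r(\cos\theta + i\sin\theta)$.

r = |z| = sqrt(a^2 + b^2) = sqrt((-49*sqrt(3)/2)^2 + (-49/2)^2) = sqrt(7203/4 + 2401/4) = sqrt(2401) = 49
θ = arctan(b/a) = arctan(-24.5/-42.4352) (quadrant-adjusted) = 210°
z = 49(cos 210° + i sin 210°)


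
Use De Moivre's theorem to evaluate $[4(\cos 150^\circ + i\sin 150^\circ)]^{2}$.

By De Moivre: z^n = r^n(cos(nθ) + i sin(nθ))
= 4^2(cos(2*150°) + i sin(2*150°))
= 16(cos 300° + i sin 300°)
= 8 - 8*sqrt(3)i


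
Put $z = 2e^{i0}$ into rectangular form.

a = r cos θ = 2 * 1 = 2
b = r sin θ = 2 * 0 = 0
z = 2


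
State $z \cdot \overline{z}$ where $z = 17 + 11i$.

z * conjugate(z) = |z|^2 = a^2 + b^2
= 17^2 + 11^2 = 410


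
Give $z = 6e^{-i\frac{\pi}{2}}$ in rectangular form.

a = r cos θ = 6 * 0 = 0
b = r sin θ = 6 * -1 = -6
z = -6i


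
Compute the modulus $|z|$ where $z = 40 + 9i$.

|z| = sqrt(a^2 + b^2) = sqrt(40^2 + 9^2) = sqrt(1681) = 41


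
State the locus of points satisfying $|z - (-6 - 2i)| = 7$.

|z - z0| = r describes a circle centered at z0 with radius r
Here z0 = -6 - 2i and r = 7
Locus: Circle centered at (-6, -2) with radius 7


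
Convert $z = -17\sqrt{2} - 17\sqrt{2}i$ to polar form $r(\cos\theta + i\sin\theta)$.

r = |z| = sqrt(a^2 + b^2) = sqrt((-17*sqrt(2))^2 + (-17*sqrt(2))^2) = sqrt(578 + 578) = sqrt(1156) = 34
θ = arctan(b/a) = arctan(-24.0416/-24.0416) (quadrant-adjusted) = 225°
z = 34(cos 225° + i sin 225°)


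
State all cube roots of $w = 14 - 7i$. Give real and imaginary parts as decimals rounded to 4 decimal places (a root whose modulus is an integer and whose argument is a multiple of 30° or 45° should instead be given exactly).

|w| = sqrt(245) ≈ 15.652476, arg(w) ≈ 333.434949°
Root modulus = sqrt(245)^(1/3) ≈ 2.501465
Root arguments: θ_k = (arg(w) + 360°k)/3 for k = 0, 1, ..., 2
Compute each root as (root modulus)(cos θ_k + i sin θ_k) using full-precision intermediates, then round to 4 decimal places.
Roots: -0.9024 + 2.3330i, -1.5693 - 1.9480i, 2.4716 - 0.3851i


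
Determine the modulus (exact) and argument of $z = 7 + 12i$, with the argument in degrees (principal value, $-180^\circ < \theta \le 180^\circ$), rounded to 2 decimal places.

|z| = sqrt(7^2 + 12^2) = sqrt(193)
arg(z) = arctan(b/a) = arctan(12/7) (quadrant-adjusted) = 59.74°


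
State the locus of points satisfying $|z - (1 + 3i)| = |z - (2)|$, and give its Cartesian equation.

|z - z1| = |z - z2| means z is equidistant from z1 and z2,
i.e. the perpendicular bisector of the segment from (1, 3) to (2, 0) (midpoint (3/2, 3/2)).
With z = x + yi, square both sides:
(x - 1)^2 + (y - 3)^2 = (x - 2)^2 + (y - 0)^2
The x^2 and y^2 terms cancel: 2x + (-6)y = 4 - 10 = -6
Simplify: x - 3y = -3
Locus: Perpendicular bisector of the segment from (1, 3) to (2, 0): the line x - 3y = -3


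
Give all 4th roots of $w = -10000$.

|w| = 10000, arg(w) = 180°
Root modulus = 10000^(1/4) = 10
Root arguments: θ_k = (180° + 360°k)/4 for k = 0, 1, ..., 3
Roots: 5*sqrt(2) + 5*sqrt(2)i, -5*sqrt(2) + 5*sqrt(2)i, -5*sqrt(2) - 5*sqrt(2)i, 5*sqrt(2) - 5*sqrt(2)i


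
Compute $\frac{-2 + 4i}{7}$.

Divisor is real, so divide each part by 7:
= -2/7 + (4/7)i


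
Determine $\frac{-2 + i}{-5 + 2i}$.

Multiply numerator and denominator by conjugate (-5 - 2i):
= (-2 + i)(-5 - 2i) / ((-5)^2 + 2^2)
= (12 - i) / 29
= 12/29 - (1/29)i


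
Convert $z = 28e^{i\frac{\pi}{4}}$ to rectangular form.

a = r cos θ = 28 * sqrt(2)/2 = 14*sqrt(2)
b = r sin θ = 28 * sqrt(2)/2 = 14*sqrt(2)
z = 14*sqrt(2) + 14*sqrt(2)i


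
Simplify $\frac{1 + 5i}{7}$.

Divisor is real, so divide each part by 7:
= 1/7 + (5/7)i


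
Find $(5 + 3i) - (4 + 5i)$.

(5 - 4) + (3 - 5)i = 1 - 2i


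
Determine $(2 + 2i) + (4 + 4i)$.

(2 + 4) + (2 + 4)i = 6 + 6i


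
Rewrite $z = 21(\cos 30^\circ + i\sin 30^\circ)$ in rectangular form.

a = r cos θ = 21 * sqrt(3)/2 = 21*sqrt(3)/2
b = r sin θ = 21 * 1/2 = 21/2
z = 21*sqrt(3)/2 + (21/2)i


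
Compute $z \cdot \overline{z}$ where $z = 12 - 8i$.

z * conjugate(z) = |z|^2 = a^2 + b^2
= 12^2 + (-8)^2 = 208


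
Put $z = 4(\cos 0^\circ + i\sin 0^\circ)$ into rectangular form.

a = r cos θ = 4 * 1 = 4
b = r sin θ = 4 * 0 = 0
z = 4


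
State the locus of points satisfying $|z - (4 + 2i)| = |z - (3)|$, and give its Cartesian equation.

|z - z1| = |z - z2| means z is equidistant from z1 and z2,
i.e. the perpendicular bisector of the segment from (4, 2) to (3, 0) (midpoint (7/2, 1)).
With z = x + yi, square both sides:
(x - 4)^2 + (y - 2)^2 = (x - 3)^2 + (y - 0)^2
The x^2 and y^2 terms cancel: -2x + (-4)y = 9 - 20 = -11
Simplify: 2x + 4y = 11
Locus: Perpendicular bisector of the segment from (4, 2) to (3, 0): the line 2x + 4y = 11


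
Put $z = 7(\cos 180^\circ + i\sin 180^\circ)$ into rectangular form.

a = r cos θ = 7 * -1 = -7
b = r sin θ = 7 * 0 = 0
z = -7


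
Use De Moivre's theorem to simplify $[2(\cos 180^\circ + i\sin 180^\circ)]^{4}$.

By De Moivre: z^n = r^n(cos(nθ) + i sin(nθ))
= 2^4(cos(4*180°) + i sin(4*180°))
= 16(cos 0° + i sin 0°)
= 16


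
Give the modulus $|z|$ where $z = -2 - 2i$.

|z| = sqrt(a^2 + b^2) = sqrt((-2)^2 + (-2)^2) = sqrt(8) = sqrt(8)
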